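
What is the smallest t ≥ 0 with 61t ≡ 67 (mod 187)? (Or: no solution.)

gcd(187, 61) = 1  (187 = 3×61 + 4, 61 = 15×4 + 1, 4 = 4×1).
1 divides 67, so solutions exist.
Back-substituting, 61×(46) + 187×(-15) = 1.
So 61×(46) ≡ 1 (mod 187); multiply by 67: t ≡ 3082 (mod 187).
Smallest nonnegative: t = 3082 mod 187 = 90.

90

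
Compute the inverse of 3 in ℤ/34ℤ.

gcd(34, 3) = 1  (34 = 11*3 + 1, 3 = 3*1).
Back-substituting, 3*(-11) + 34*(1) = 1.
So 3*-11 ≡ 1 (mod 34), and -11 mod 34 = 23.

23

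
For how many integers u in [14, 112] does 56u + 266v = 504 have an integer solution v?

5

gcd(266, 56):
  266 = 4×56 + 42
  56 = 1×42 + 14
  42 = 3×14
so gcd(266, 56) = 14.
Back-substitute for Bézout coefficients:
  14 = 56 - 1×42
  ... = 56×(5) + 266×(-1)
Scale by 36: particular solution (180, -36); reduce u mod 19: (9, 0).
General solution: u = 9 + 19t, v = 0 - 4t for integer t.
14 ≤ 9 + 19t ≤ 112 gives t ∈ [1, 5], which is 5 values.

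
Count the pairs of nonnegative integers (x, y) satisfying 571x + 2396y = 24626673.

18

gcd(2396, 571) = 1.
By Bézout, 571·(1091) + 2396·(-260) = 1.
One solution: (899, 10064).
General: x = 899 + 2396t, y = 10064 - 571t.
x ≥ 0 ⇒ t ≥ 0; y ≥ 0 ⇒ t ≤ 17. So t ∈ [0, 17]: 18 solutions.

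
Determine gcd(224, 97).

gcd(224, 97):
  224 = 2*97 + 30
  97 = 3*30 + 7
  30 = 4*7 + 2
  7 = 3*2 + 1
  2 = 2*1
so gcd(224, 97) = 1.

1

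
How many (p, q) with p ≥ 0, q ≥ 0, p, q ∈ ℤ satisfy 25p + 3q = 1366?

18

gcd(25, 3) = 1.
By Bézout, 25·(1) + 3·(-8) = 1.
One solution: (1, 447).
General: p = 1 + 3t, q = 447 - 25t.
p ≥ 0 ⇒ t ≥ 0; q ≥ 0 ⇒ t ≤ 17. So t ∈ [0, 17]: 18 solutions.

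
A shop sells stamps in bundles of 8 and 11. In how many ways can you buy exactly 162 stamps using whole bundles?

Need nonnegative integers with 8j + 11k = 162.
gcd(8, 11) = 1, and 8·(-4) + 11·(3) = 1.
So (j₀, k₀) = (-648, 486); general j = -648 + 11t, k = 486 - 8t.
j ≥ 0 ⇒ t ≥ 59; k ≥ 0 ⇒ t ≤ 60. That's 2 values of t.

2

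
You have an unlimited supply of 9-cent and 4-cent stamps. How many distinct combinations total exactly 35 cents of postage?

Need nonnegative integers with 9j + 4k = 35.
gcd(9, 4) = 1, and 9·(1) + 4·(-2) = 1.
So (j₀, k₀) = (35, -70); general j = 35 + 4t, k = -70 - 9t.
j ≥ 0 ⇒ t ≥ -8; k ≥ 0 ⇒ t ≤ -8. That's 1 value of t.

1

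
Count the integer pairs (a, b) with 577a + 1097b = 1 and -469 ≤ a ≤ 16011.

gcd(1097, 577):
  1097 = 1*577 + 520
  577 = 1*520 + 57
  520 = 9*57 + 7
  57 = 8*7 + 1
  7 = 7*1
so gcd(1097, 577) = 1.
Back-substitute for Bézout coefficients:
  1 = 57 - 8*7
  ... = 577*(154) + 1097*(-81)
Scale by 1: particular solution (154, -81); reduce a mod 1097: (154, -81).
General solution: a = 154 + 1097t, b = -81 - 577t for integer t.
-469 ≤ 154 + 1097t ≤ 16011 gives t ∈ [0, 14], which is 15 values.

15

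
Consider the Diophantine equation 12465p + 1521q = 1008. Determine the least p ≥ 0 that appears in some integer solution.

gcd(12465, 1521) = 9  (12465 = 8·1521 + 297, 1521 = 5·297 + 36, 297 = 8·36 + 9, 36 = 4·9).
9 divides 1008, so solutions exist.
Back-substituting, 12465·(41) + 1521·(-336) = 9.
Scale by 1008/9 = 112: (p₀, q₀) = (4592, -37632).
General solution: p = 4592 + 169t, q = -37632 - 1385t for integer t.
p ≥ 0: smallest is 4592 mod 169 = 29 (at t = -27), with q = -237.

29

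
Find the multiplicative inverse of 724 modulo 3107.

2356

gcd(3107, 724) = 1  (3107 = 4·724 + 211, 724 = 3·211 + 91, 211 = 2·91 + 29, 91 = 3·29 + 4, 29 = 7·4 + 1, 4 = 4·1).
Back-substituting, 724·(-751) + 3107·(175) = 1.
So 724·-751 ≡ 1 (mod 3107), and -751 mod 3107 = 2356.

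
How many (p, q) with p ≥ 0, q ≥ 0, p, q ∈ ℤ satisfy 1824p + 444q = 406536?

gcd(1824, 444) = 12  (1824 = 4*444 + 48, 444 = 9*48 + 12, 48 = 4*12).
Back-substituting, 1824*(-9) + 444*(37) = 12.
Scale by 33878: one solution is (-304902, 1253486). Reduce p mod 37: (15, 854).
General: p = 15 + 37t, q = 854 - 152t.
p ≥ 0 ⇒ t ≥ 0; q ≥ 0 ⇒ t ≤ 5. So t ∈ [0, 5]: 6 solutions.

6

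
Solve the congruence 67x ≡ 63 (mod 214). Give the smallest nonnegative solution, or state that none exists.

183

gcd(214, 67) = 1  (214 = 3·67 + 13, 67 = 5·13 + 2, 13 = 6·2 + 1, 2 = 2·1).
1 divides 63, so solutions exist.
Back-substituting, 67·(-99) + 214·(31) = 1.
So 67·(-99) ≡ 1 (mod 214); multiply by 63: x ≡ -6237 (mod 214).
Smallest nonnegative: x = -6237 mod 214 = 183.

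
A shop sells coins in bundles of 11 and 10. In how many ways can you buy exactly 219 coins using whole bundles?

2

Need nonnegative integers with 11j + 10k = 219.
gcd(11, 10) = 1, and 11·(1) + 10·(-1) = 1.
So (j₀, k₀) = (219, -219); general j = 219 + 10t, k = -219 - 11t.
j ≥ 0 ⇒ t ≥ -21; k ≥ 0 ⇒ t ≤ -20. That's 2 values of t.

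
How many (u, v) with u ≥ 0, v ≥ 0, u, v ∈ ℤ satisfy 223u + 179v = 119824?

gcd(223, 179) = 1.
By Bézout, 223×(-61) + 179×(76) = 1.
One solution: (22, 642).
General: u = 22 + 179t, v = 642 - 223t.
u ≥ 0 ⇒ t ≥ 0; v ≥ 0 ⇒ t ≤ 2. So t ∈ [0, 2]: 3 solutions.

3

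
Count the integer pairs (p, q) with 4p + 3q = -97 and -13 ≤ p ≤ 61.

gcd(4, 3) = 1  (4 = 1*3 + 1, 3 = 3*1).
Back-substituting, 4*(1) + 3*(-1) = 1.
Scale by -97: particular solution (-97, 97); reduce p mod 3: (2, -35).
General solution: p = 2 + 3t, q = -35 - 4t for integer t.
-13 ≤ 2 + 3t ≤ 61 gives t ∈ [-5, 19], which is 25 values.

25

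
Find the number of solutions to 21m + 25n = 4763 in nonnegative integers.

9

gcd(25, 21) = 1  (25 = 1×21 + 4, 21 = 5×4 + 1, 4 = 4×1).
Back-substituting, 21×(6) + 25×(-5) = 1.
Scale by 4763: one solution is (28578, -23815). Reduce m mod 25: (3, 188).
General: m = 3 + 25t, n = 188 - 21t.
m ≥ 0 ⇒ t ≥ 0; n ≥ 0 ⇒ t ≤ 8. So t ∈ [0, 8]: 9 solutions.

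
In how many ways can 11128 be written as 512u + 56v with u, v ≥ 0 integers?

3

gcd(512, 56) = 8.
By Bézout, 512×(1) + 56×(-9) = 8.
One solution: (5, 153).
General: u = 5 + 7t, v = 153 - 64t.
u ≥ 0 ⇒ t ≥ 0; v ≥ 0 ⇒ t ≤ 2. So t ∈ [0, 2]: 3 solutions.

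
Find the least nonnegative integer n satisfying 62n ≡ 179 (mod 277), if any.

195

gcd(277, 62):
  277 = 4*62 + 29
  62 = 2*29 + 4
  29 = 7*4 + 1
  4 = 4*1
so gcd(277, 62) = 1.
1 divides 179, so solutions exist.
Back-substitute for Bézout coefficients:
  1 = 29 - 7*4
  ... = 62*(-67) + 277*(15)
So 62*(-67) ≡ 1 (mod 277); multiply by 179: n ≡ -11993 (mod 277).
Smallest nonnegative: n = -11993 mod 277 = 195.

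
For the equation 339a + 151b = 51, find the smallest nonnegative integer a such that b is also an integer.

gcd(339, 151) = 1.
1 divides 51, so solutions exist.
By Bézout, 339×(49) + 151×(-110) = 1.
Scale by 51/1 = 51: (a₀, b₀) = (2499, -5610).
General solution: a = 2499 + 151t, b = -5610 - 339t for integer t.
a ≥ 0: smallest is 2499 mod 151 = 83 (at t = -16), with b = -186.

83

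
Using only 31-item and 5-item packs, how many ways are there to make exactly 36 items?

1

Need nonnegative integers with 31j + 5k = 36.
gcd(31, 5) = 1, and 31·(1) + 5·(-6) = 1.
So (j₀, k₀) = (36, -216); general j = 36 + 5t, k = -216 - 31t.
j ≥ 0 ⇒ t ≥ -7; k ≥ 0 ⇒ t ≤ -7. That's 1 value of t.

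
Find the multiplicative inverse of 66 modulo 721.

579

gcd(721, 66) = 1.
By Bézout, 66*(-142) + 721*(13) = 1.
So 66*-142 ≡ 1 (mod 721), and -142 mod 721 = 579.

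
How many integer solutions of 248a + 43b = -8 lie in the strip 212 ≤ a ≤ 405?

gcd(248, 43):
  248 = 5·43 + 33
  43 = 1·33 + 10
  33 = 3·10 + 3
  10 = 3·3 + 1
  3 = 3·1
so gcd(248, 43) = 1.
Back-substitute for Bézout coefficients:
  1 = 10 - 3·3
  ... = 248·(-13) + 43·(75)
Scale by -8: particular solution (104, -600); reduce a mod 43: (18, -104).
General solution: a = 18 + 43t, b = -104 - 248t for integer t.
212 ≤ 18 + 43t ≤ 405 gives t ∈ [5, 9], which is 5 values.

5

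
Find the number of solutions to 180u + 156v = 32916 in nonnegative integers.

gcd(180, 156) = 12  (180 = 1·156 + 24, 156 = 6·24 + 12, 24 = 2·12).
Back-substituting, 180·(-6) + 156·(7) = 12.
Scale by 2743: one solution is (-16458, 19201). Reduce u mod 13: (0, 211).
General: u = 0 + 13t, v = 211 - 15t.
u ≥ 0 ⇒ t ≥ 0; v ≥ 0 ⇒ t ≤ 14. So t ∈ [0, 14]: 15 solutions.

15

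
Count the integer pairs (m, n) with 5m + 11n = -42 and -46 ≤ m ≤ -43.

0

gcd(11, 5):
  11 = 2*5 + 1
  5 = 5*1
so gcd(11, 5) = 1.
Back-substitute for Bézout coefficients:
  1 = 11 - 2*5
  ... = 5*(-2) + 11*(1)
Scale by -42: particular solution (84, -42); reduce m mod 11: (7, -7).
General solution: m = 7 + 11t, n = -7 - 5t for integer t.
-46 ≤ 7 + 11t ≤ -43 gives t ∈ [-4, -5], which is 0 values.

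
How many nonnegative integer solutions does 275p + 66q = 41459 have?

25

gcd(275, 66) = 11.
By Bézout, 275×(1) + 66×(-4) = 11.
One solution: (1, 624).
General: p = 1 + 6t, q = 624 - 25t.
p ≥ 0 ⇒ t ≥ 0; q ≥ 0 ⇒ t ≤ 24. So t ∈ [0, 24]: 25 solutions.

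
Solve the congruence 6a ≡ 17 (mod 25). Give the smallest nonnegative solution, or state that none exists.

7

gcd(25, 6) = 1.
1 divides 17, so solutions exist.
By Bézout, 6*(-4) + 25*(1) = 1.
So 6*(-4) ≡ 1 (mod 25); multiply by 17: a ≡ -68 (mod 25).
Smallest nonnegative: a = -68 mod 25 = 7.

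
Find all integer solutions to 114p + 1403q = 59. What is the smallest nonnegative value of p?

1022

gcd(1403, 114):
  1403 = 12*114 + 35
  114 = 3*35 + 9
  35 = 3*9 + 8
  9 = 1*8 + 1
  8 = 8*1
so gcd(1403, 114) = 1.
1 divides 59, so solutions exist.
Back-substitute for Bézout coefficients:
  1 = 9 - 1*8
  ... = 114*(160) + 1403*(-13)
Scale by 59/1 = 59: (p₀, q₀) = (9440, -767).
General solution: p = 9440 + 1403t, q = -767 - 114t for integer t.
p ≥ 0: smallest is 9440 mod 1403 = 1022 (at t = -6), with q = -83.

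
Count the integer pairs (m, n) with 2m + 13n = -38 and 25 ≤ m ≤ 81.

4

gcd(13, 2) = 1  (13 = 6·2 + 1, 2 = 2·1).
Back-substituting, 2·(-6) + 13·(1) = 1.
Scale by -38: particular solution (228, -38); reduce m mod 13: (7, -4).
General solution: m = 7 + 13t, n = -4 - 2t for integer t.
25 ≤ 7 + 13t ≤ 81 gives t ∈ [2, 5], which is 4 values.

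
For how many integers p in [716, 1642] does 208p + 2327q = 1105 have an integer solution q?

5

gcd(2327, 208) = 13.
By Bézout, 208·(56) + 2327·(-5) = 13.
Particular solution: (106, -9).
General solution: p = 106 + 179t, q = -9 - 16t for integer t.
716 ≤ 106 + 179t ≤ 1642 gives t ∈ [4, 8], which is 5 values.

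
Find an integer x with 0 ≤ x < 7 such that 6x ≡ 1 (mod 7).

gcd(7, 6):
  7 = 1*6 + 1
  6 = 6*1
so gcd(7, 6) = 1.
Back-substitute for Bézout coefficients:
  1 = 7 - 1*6
  ... = 6*(-1) + 7*(1)
So 6*-1 ≡ 1 (mod 7), and -1 mod 7 = 6.

6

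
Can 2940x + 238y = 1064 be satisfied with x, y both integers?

yes

gcd(2940, 238) = 14  (2940 = 12×238 + 84, 238 = 2×84 + 70, 84 = 1×70 + 14, 70 = 5×14).
14 divides 1064, so integer solutions exist.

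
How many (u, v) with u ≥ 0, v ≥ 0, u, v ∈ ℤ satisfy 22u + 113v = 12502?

5

gcd(113, 22) = 1.
By Bézout, 22*(36) + 113*(-7) = 1.
One solution: (106, 90).
General: u = 106 + 113t, v = 90 - 22t.
u ≥ 0 ⇒ t ≥ 0; v ≥ 0 ⇒ t ≤ 4. So t ∈ [0, 4]: 5 solutions.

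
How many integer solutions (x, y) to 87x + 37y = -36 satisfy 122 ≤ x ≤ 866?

gcd(87, 37) = 1.
By Bézout, 87×(-17) + 37×(40) = 1.
Particular solution: (20, -48).
General solution: x = 20 + 37t, y = -48 - 87t for integer t.
122 ≤ 20 + 37t ≤ 866 gives t ∈ [3, 22], which is 20 values.

20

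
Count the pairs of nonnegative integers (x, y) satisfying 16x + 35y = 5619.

10

gcd(35, 16):
  35 = 2·16 + 3
  16 = 5·3 + 1
  3 = 3·1
so gcd(35, 16) = 1.
Back-substitute for Bézout coefficients:
  1 = 16 - 5·3
  ... = 16·(11) + 35·(-5)
Scale by 5619: one solution is (61809, -28095). Reduce x mod 35: (34, 145).
General: x = 34 + 35t, y = 145 - 16t.
x ≥ 0 ⇒ t ≥ 0; y ≥ 0 ⇒ t ≤ 9. So t ∈ [0, 9]: 10 solutions.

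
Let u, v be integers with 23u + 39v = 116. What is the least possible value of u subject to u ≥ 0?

22

gcd(39, 23):
  39 = 1*23 + 16
  23 = 1*16 + 7
  16 = 2*7 + 2
  7 = 3*2 + 1
  2 = 2*1
so gcd(39, 23) = 1.
1 divides 116, so solutions exist.
Back-substitute for Bézout coefficients:
  1 = 7 - 3*2
  ... = 23*(17) + 39*(-10)
Scale by 116/1 = 116: (u₀, v₀) = (1972, -1160).
General solution: u = 1972 + 39t, v = -1160 - 23t for integer t.
u ≥ 0: smallest is 1972 mod 39 = 22 (at t = -50), with v = -10.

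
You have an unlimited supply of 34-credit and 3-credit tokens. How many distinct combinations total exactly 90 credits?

1

Need nonnegative integers with 34j + 3k = 90.
gcd(34, 3) = 1, and 34·(1) + 3·(-11) = 1.
So (j₀, k₀) = (90, -990); general j = 90 + 3t, k = -990 - 34t.
j ≥ 0 ⇒ t ≥ -30; k ≥ 0 ⇒ t ≤ -30. That's 1 value of t.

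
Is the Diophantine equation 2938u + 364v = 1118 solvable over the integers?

yes

gcd(2938, 364):
  2938 = 8*364 + 26
  364 = 14*26
so gcd(2938, 364) = 26.
26 divides 1118, so integer solutions exist.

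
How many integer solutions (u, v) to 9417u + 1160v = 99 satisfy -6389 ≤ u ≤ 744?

6

gcd(9417, 1160):
  9417 = 8·1160 + 137
  1160 = 8·137 + 64
  137 = 2·64 + 9
  64 = 7·9 + 1
  9 = 9·1
so gcd(9417, 1160) = 1.
Back-substitute for Bézout coefficients:
  1 = 64 - 7·9
  ... = 9417·(-127) + 1160·(1031)
Scale by 99: particular solution (-12573, 102069); reduce u mod 1160: (187, -1518).
General solution: u = 187 + 1160t, v = -1518 - 9417t for integer t.
-6389 ≤ 187 + 1160t ≤ 744 gives t ∈ [-5, 0], which is 6 values.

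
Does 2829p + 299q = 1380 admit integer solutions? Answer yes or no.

yes

gcd(2829, 299) = 23.
23 divides 1380, so integer solutions exist.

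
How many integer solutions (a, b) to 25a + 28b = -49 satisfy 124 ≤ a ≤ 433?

gcd(28, 25) = 1  (28 = 1*25 + 3, 25 = 8*3 + 1, 3 = 3*1).
Back-substituting, 25*(9) + 28*(-8) = 1.
Scale by -49: particular solution (-441, 392); reduce a mod 28: (7, -8).
General solution: a = 7 + 28t, b = -8 - 25t for integer t.
124 ≤ 7 + 28t ≤ 433 gives t ∈ [5, 15], which is 11 values.

11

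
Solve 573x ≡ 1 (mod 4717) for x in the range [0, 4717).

461

gcd(4717, 573) = 1.
By Bézout, 573×(461) + 4717×(-56) = 1.
So 573×461 ≡ 1 (mod 4717), and 461 mod 4717 = 461.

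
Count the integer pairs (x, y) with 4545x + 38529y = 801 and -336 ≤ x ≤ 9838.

gcd(38529, 4545):
  38529 = 8×4545 + 2169
  4545 = 2×2169 + 207
  2169 = 10×207 + 99
  207 = 2×99 + 9
  99 = 11×9
so gcd(38529, 4545) = 9.
Back-substitute for Bézout coefficients:
  9 = 207 - 2×99
  ... = 4545×(373) + 38529×(-44)
Scale by 89: particular solution (33197, -3916); reduce x mod 4281: (3230, -381).
General solution: x = 3230 + 4281t, y = -381 - 505t for integer t.
-336 ≤ 3230 + 4281t ≤ 9838 gives t ∈ [0, 1], which is 2 values.

2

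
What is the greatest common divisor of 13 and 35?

1

gcd(35, 13):
  35 = 2·13 + 9
  13 = 1·9 + 4
  9 = 2·4 + 1
  4 = 4·1
so gcd(35, 13) = 1.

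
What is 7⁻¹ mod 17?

gcd(17, 7) = 1.
By Bézout, 7*(5) + 17*(-2) = 1.
So 7*5 ≡ 1 (mod 17), and 5 mod 17 = 5.

5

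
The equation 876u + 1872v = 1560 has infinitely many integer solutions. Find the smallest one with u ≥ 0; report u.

130

gcd(1872, 876) = 12.
12 divides 1560, so solutions exist.
By Bézout, 876×(-47) + 1872×(22) = 12.
Scale by 1560/12 = 130: (u₀, v₀) = (-6110, 2860).
General solution: u = -6110 + 156t, v = 2860 - 73t for integer t.
u ≥ 0: smallest is -6110 mod 156 = 130 (at t = 40), with v = -60.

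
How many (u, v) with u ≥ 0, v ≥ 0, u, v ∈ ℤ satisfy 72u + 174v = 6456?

gcd(174, 72):
  174 = 2*72 + 30
  72 = 2*30 + 12
  30 = 2*12 + 6
  12 = 2*6
so gcd(174, 72) = 6.
Back-substitute for Bézout coefficients:
  6 = 30 - 2*12
  ... = 72*(-12) + 174*(5)
Scale by 1076: one solution is (-12912, 5380). Reduce u mod 29: (22, 28).
General: u = 22 + 29t, v = 28 - 12t.
u ≥ 0 ⇒ t ≥ 0; v ≥ 0 ⇒ t ≤ 2. So t ∈ [0, 2]: 3 solutions.

3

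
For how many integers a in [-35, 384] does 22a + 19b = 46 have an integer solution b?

gcd(22, 19) = 1  (22 = 1*19 + 3, 19 = 6*3 + 1, 3 = 3*1).
Back-substituting, 22*(-6) + 19*(7) = 1.
Scale by 46: particular solution (-276, 322); reduce a mod 19: (9, -8).
General solution: a = 9 + 19t, b = -8 - 22t for integer t.
-35 ≤ 9 + 19t ≤ 384 gives t ∈ [-2, 19], which is 22 values.

22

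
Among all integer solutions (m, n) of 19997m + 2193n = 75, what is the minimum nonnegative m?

1392

gcd(19997, 2193):
  19997 = 9×2193 + 260
  2193 = 8×260 + 113
  260 = 2×113 + 34
  113 = 3×34 + 11
  34 = 3×11 + 1
  11 = 11×1
so gcd(19997, 2193) = 1.
1 divides 75, so solutions exist.
Back-substitute for Bézout coefficients:
  1 = 34 - 3×11
  ... = 19997×(194) + 2193×(-1769)
Scale by 75/1 = 75: (m₀, n₀) = (14550, -132675).
General solution: m = 14550 + 2193t, n = -132675 - 19997t for integer t.
m ≥ 0: smallest is 14550 mod 2193 = 1392 (at t = -6), with n = -12693.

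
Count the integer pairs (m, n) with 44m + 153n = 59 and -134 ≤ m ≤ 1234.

9

gcd(153, 44) = 1.
By Bézout, 44·(-73) + 153·(21) = 1.
Particular solution: (130, -37).
General solution: m = 130 + 153t, n = -37 - 44t for integer t.
-134 ≤ 130 + 153t ≤ 1234 gives t ∈ [-1, 7], which is 9 values.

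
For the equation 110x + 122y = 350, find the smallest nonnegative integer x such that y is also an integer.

gcd(122, 110) = 2.
2 divides 350, so solutions exist.
By Bézout, 110*(10) + 122*(-9) = 2.
Scale by 350/2 = 175: (x₀, y₀) = (1750, -1575).
General solution: x = 1750 + 61t, y = -1575 - 55t for integer t.
x ≥ 0: smallest is 1750 mod 61 = 42 (at t = -28), with y = -35.

42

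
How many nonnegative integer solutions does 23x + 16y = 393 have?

1

gcd(23, 16) = 1.
By Bézout, 23*(7) + 16*(-10) = 1.
One solution: (15, 3).
General: x = 15 + 16t, y = 3 - 23t.
x ≥ 0 ⇒ t ≥ 0; y ≥ 0 ⇒ t ≤ 0. So t ∈ [0, 0]: 1 solution.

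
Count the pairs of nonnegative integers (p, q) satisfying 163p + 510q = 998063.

12

gcd(510, 163) = 1.
By Bézout, 163×(97) + 510×(-31) = 1.
One solution: (341, 1848).
General: p = 341 + 510t, q = 1848 - 163t.
p ≥ 0 ⇒ t ≥ 0; q ≥ 0 ⇒ t ≤ 11. So t ∈ [0, 11]: 12 solutions.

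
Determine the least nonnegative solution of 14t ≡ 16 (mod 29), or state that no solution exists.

26

gcd(29, 14):
  29 = 2·14 + 1
  14 = 14·1
so gcd(29, 14) = 1.
1 divides 16, so solutions exist.
Back-substitute for Bézout coefficients:
  1 = 29 - 2·14
  ... = 14·(-2) + 29·(1)
So 14·(-2) ≡ 1 (mod 29); multiply by 16: t ≡ -32 (mod 29).
Smallest nonnegative: t = -32 mod 29 = 26.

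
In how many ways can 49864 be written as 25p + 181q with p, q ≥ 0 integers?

11

gcd(181, 25) = 1.
By Bézout, 25*(29) + 181*(-4) = 1.
One solution: (47, 269).
General: p = 47 + 181t, q = 269 - 25t.
p ≥ 0 ⇒ t ≥ 0; q ≥ 0 ⇒ t ≤ 10. So t ∈ [0, 10]: 11 solutions.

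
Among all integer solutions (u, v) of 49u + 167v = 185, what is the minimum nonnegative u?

14

gcd(167, 49) = 1.
1 divides 185, so solutions exist.
By Bézout, 49×(75) + 167×(-22) = 1.
Scale by 185/1 = 185: (u₀, v₀) = (13875, -4070).
General solution: u = 13875 + 167t, v = -4070 - 49t for integer t.
u ≥ 0: smallest is 13875 mod 167 = 14 (at t = -83), with v = -3.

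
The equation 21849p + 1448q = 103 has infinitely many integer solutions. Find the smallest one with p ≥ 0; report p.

gcd(21849, 1448):
  21849 = 15*1448 + 129
  1448 = 11*129 + 29
  129 = 4*29 + 13
  29 = 2*13 + 3
  13 = 4*3 + 1
  3 = 3*1
so gcd(21849, 1448) = 1.
1 divides 103, so solutions exist.
Back-substitute for Bézout coefficients:
  1 = 13 - 4*3
  ... = 21849*(449) + 1448*(-6775)
Scale by 103/1 = 103: (p₀, q₀) = (46247, -697825).
General solution: p = 46247 + 1448t, q = -697825 - 21849t for integer t.
p ≥ 0: smallest is 46247 mod 1448 = 1359 (at t = -31), with q = -20506.

1359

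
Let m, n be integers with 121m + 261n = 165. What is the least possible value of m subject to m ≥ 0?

gcd(261, 121) = 1  (261 = 2×121 + 19, 121 = 6×19 + 7, 19 = 2×7 + 5, 7 = 1×5 + 2, 5 = 2×2 + 1, 2 = 2×1).
1 divides 165, so solutions exist.
Back-substituting, 121×(-110) + 261×(51) = 1.
Scale by 165/1 = 165: (m₀, n₀) = (-18150, 8415).
General solution: m = -18150 + 261t, n = 8415 - 121t for integer t.
m ≥ 0: smallest is -18150 mod 261 = 120 (at t = 70), with n = -55.

120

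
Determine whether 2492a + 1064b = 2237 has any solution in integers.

gcd(2492, 1064) = 28.
28 does not divide 2237 (remainder 25), so no integer solutions.

no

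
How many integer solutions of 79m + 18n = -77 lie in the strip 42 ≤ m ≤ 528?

27

gcd(79, 18) = 1  (79 = 4·18 + 7, 18 = 2·7 + 4, 7 = 1·4 + 3, 4 = 1·3 + 1, 3 = 3·1).
Back-substituting, 79·(-5) + 18·(22) = 1.
Scale by -77: particular solution (385, -1694); reduce m mod 18: (7, -35).
General solution: m = 7 + 18t, n = -35 - 79t for integer t.
42 ≤ 7 + 18t ≤ 528 gives t ∈ [2, 28], which is 27 values.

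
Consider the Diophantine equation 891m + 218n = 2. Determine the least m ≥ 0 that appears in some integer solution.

46

gcd(891, 218):
  891 = 4×218 + 19
  218 = 11×19 + 9
  19 = 2×9 + 1
  9 = 9×1
so gcd(891, 218) = 1.
1 divides 2, so solutions exist.
Back-substitute for Bézout coefficients:
  1 = 19 - 2×9
  ... = 891×(23) + 218×(-94)
Scale by 2/1 = 2: (m₀, n₀) = (46, -188).
General solution: m = 46 + 218t, n = -188 - 891t for integer t.
m ≥ 0: smallest is 46 mod 218 = 46 (at t = 0), with n = -188.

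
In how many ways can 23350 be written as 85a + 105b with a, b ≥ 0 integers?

13

gcd(105, 85) = 5.
By Bézout, 85×(5) + 105×(-4) = 5.
One solution: (19, 207).
General: a = 19 + 21t, b = 207 - 17t.
a ≥ 0 ⇒ t ≥ 0; b ≥ 0 ⇒ t ≤ 12. So t ∈ [0, 12]: 13 solutions.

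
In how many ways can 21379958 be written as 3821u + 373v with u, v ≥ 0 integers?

15

gcd(3821, 373):
  3821 = 10×373 + 91
  373 = 4×91 + 9
  91 = 10×9 + 1
  9 = 9×1
so gcd(3821, 373) = 1.
Back-substitute for Bézout coefficients:
  1 = 91 - 10×9
  ... = 3821×(41) + 373×(-420)
Scale by 21379958: one solution is (876578278, -8979582360). Reduce u mod 373: (303, 54215).
General: u = 303 + 373t, v = 54215 - 3821t.
u ≥ 0 ⇒ t ≥ 0; v ≥ 0 ⇒ t ≤ 14. So t ∈ [0, 14]: 15 solutions.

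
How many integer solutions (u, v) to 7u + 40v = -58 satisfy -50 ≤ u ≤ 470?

gcd(40, 7) = 1.
By Bézout, 7·(-17) + 40·(3) = 1.
Particular solution: (26, -6).
General solution: u = 26 + 40t, v = -6 - 7t for integer t.
-50 ≤ 26 + 40t ≤ 470 gives t ∈ [-1, 11], which is 13 values.

13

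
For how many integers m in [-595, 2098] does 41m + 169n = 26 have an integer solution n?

16

gcd(169, 41) = 1.
By Bézout, 41*(33) + 169*(-8) = 1.
Particular solution: (13, -3).
General solution: m = 13 + 169t, n = -3 - 41t for integer t.
-595 ≤ 13 + 169t ≤ 2098 gives t ∈ [-3, 12], which is 16 values.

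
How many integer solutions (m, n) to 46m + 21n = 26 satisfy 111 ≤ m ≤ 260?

gcd(46, 21) = 1  (46 = 2*21 + 4, 21 = 5*4 + 1, 4 = 4*1).
Back-substituting, 46*(-5) + 21*(11) = 1.
Scale by 26: particular solution (-130, 286); reduce m mod 21: (17, -36).
General solution: m = 17 + 21t, n = -36 - 46t for integer t.
111 ≤ 17 + 21t ≤ 260 gives t ∈ [5, 11], which is 7 values.

7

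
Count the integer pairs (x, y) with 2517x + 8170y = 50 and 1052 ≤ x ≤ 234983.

gcd(8170, 2517) = 1  (8170 = 3*2517 + 619, 2517 = 4*619 + 41, 619 = 15*41 + 4, 41 = 10*4 + 1, 4 = 4*1).
Back-substituting, 2517*(1993) + 8170*(-614) = 1.
Scale by 50: particular solution (99650, -30700); reduce x mod 8170: (1610, -496).
General solution: x = 1610 + 8170t, y = -496 - 2517t for integer t.
1052 ≤ 1610 + 8170t ≤ 234983 gives t ∈ [0, 28], which is 29 values.

29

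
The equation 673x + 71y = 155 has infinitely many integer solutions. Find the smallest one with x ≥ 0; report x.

15

gcd(673, 71):
  673 = 9×71 + 34
  71 = 2×34 + 3
  34 = 11×3 + 1
  3 = 3×1
so gcd(673, 71) = 1.
1 divides 155, so solutions exist.
Back-substitute for Bézout coefficients:
  1 = 34 - 11×3
  ... = 673×(23) + 71×(-218)
Scale by 155/1 = 155: (x₀, y₀) = (3565, -33790).
General solution: x = 3565 + 71t, y = -33790 - 673t for integer t.
x ≥ 0: smallest is 3565 mod 71 = 15 (at t = -50), with y = -140.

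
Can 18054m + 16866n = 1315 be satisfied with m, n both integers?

gcd(18054, 16866) = 18  (18054 = 1·16866 + 1188, 16866 = 14·1188 + 234, 1188 = 5·234 + 18, 234 = 13·18).
18 does not divide 1315 (remainder 1), so no integer solutions.

no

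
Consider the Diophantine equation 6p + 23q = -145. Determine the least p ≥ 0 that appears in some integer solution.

18

gcd(23, 6) = 1.
1 divides -145, so solutions exist.
By Bézout, 6·(4) + 23·(-1) = 1.
Scale by -145/1 = -145: (p₀, q₀) = (-580, 145).
General solution: p = -580 + 23t, q = 145 - 6t for integer t.
p ≥ 0: smallest is -580 mod 23 = 18 (at t = 26), with q = -11.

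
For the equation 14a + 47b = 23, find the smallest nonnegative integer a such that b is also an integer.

gcd(47, 14):
  47 = 3·14 + 5
  14 = 2·5 + 4
  5 = 1·4 + 1
  4 = 4·1
so gcd(47, 14) = 1.
1 divides 23, so solutions exist.
Back-substitute for Bézout coefficients:
  1 = 5 - 1·4
  ... = 14·(-10) + 47·(3)
Scale by 23/1 = 23: (a₀, b₀) = (-230, 69).
General solution: a = -230 + 47t, b = 69 - 14t for integer t.
a ≥ 0: smallest is -230 mod 47 = 5 (at t = 5), with b = -1.

5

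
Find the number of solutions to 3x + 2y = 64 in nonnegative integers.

11

gcd(3, 2) = 1  (3 = 1*2 + 1, 2 = 2*1).
Back-substituting, 3*(1) + 2*(-1) = 1.
Scale by 64: one solution is (64, -64). Reduce x mod 2: (0, 32).
General: x = 0 + 2t, y = 32 - 3t.
x ≥ 0 ⇒ t ≥ 0; y ≥ 0 ⇒ t ≤ 10. So t ∈ [0, 10]: 11 solutions.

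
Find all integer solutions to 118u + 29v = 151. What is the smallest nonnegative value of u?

3

gcd(118, 29):
  118 = 4*29 + 2
  29 = 14*2 + 1
  2 = 2*1
so gcd(118, 29) = 1.
1 divides 151, so solutions exist.
Back-substitute for Bézout coefficients:
  1 = 29 - 14*2
  ... = 118*(-14) + 29*(57)
Scale by 151/1 = 151: (u₀, v₀) = (-2114, 8607).
General solution: u = -2114 + 29t, v = 8607 - 118t for integer t.
u ≥ 0: smallest is -2114 mod 29 = 3 (at t = 73), with v = -7.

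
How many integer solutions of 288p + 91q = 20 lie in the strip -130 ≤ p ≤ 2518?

29

gcd(288, 91) = 1  (288 = 3·91 + 15, 91 = 6·15 + 1, 15 = 15·1).
Back-substituting, 288·(-6) + 91·(19) = 1.
Scale by 20: particular solution (-120, 380); reduce p mod 91: (62, -196).
General solution: p = 62 + 91t, q = -196 - 288t for integer t.
-130 ≤ 62 + 91t ≤ 2518 gives t ∈ [-2, 26], which is 29 values.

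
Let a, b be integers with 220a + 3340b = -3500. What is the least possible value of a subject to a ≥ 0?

60

gcd(3340, 220):
  3340 = 15·220 + 40
  220 = 5·40 + 20
  40 = 2·20
so gcd(3340, 220) = 20.
20 divides -3500, so solutions exist.
Back-substitute for Bézout coefficients:
  20 = 220 - 5·40
  ... = 220·(76) + 3340·(-5)
Scale by -3500/20 = -175: (a₀, b₀) = (-13300, 875).
General solution: a = -13300 + 167t, b = 875 - 11t for integer t.
a ≥ 0: smallest is -13300 mod 167 = 60 (at t = 80), with b = -5.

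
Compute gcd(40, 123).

1

gcd(123, 40):
  123 = 3·40 + 3
  40 = 13·3 + 1
  3 = 3·1
so gcd(123, 40) = 1.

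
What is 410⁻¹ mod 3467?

482

gcd(3467, 410):
  3467 = 8·410 + 187
  410 = 2·187 + 36
  187 = 5·36 + 7
  36 = 5·7 + 1
  7 = 7·1
so gcd(3467, 410) = 1.
Back-substitute for Bézout coefficients:
  1 = 36 - 5·7
  ... = 410·(482) + 3467·(-57)
So 410·482 ≡ 1 (mod 3467), and 482 mod 3467 = 482.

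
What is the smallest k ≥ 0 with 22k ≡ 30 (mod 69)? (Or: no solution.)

39

gcd(69, 22):
  69 = 3·22 + 3
  22 = 7·3 + 1
  3 = 3·1
so gcd(69, 22) = 1.
1 divides 30, so solutions exist.
Back-substitute for Bézout coefficients:
  1 = 22 - 7·3
  ... = 22·(22) + 69·(-7)
So 22·(22) ≡ 1 (mod 69); multiply by 30: k ≡ 660 (mod 69).
Smallest nonnegative: k = 660 mod 69 = 39.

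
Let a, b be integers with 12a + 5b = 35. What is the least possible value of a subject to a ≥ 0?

gcd(12, 5) = 1.
1 divides 35, so solutions exist.
By Bézout, 12·(-2) + 5·(5) = 1.
Scale by 35/1 = 35: (a₀, b₀) = (-70, 175).
General solution: a = -70 + 5t, b = 175 - 12t for integer t.
a ≥ 0: smallest is -70 mod 5 = 0 (at t = 14), with b = 7.

0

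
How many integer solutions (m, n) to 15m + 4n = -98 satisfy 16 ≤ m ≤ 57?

gcd(15, 4):
  15 = 3×4 + 3
  4 = 1×3 + 1
  3 = 3×1
so gcd(15, 4) = 1.
Back-substitute for Bézout coefficients:
  1 = 4 - 1×3
  ... = 15×(-1) + 4×(4)
Scale by -98: particular solution (98, -392); reduce m mod 4: (2, -32).
General solution: m = 2 + 4t, n = -32 - 15t for integer t.
16 ≤ 2 + 4t ≤ 57 gives t ∈ [4, 13], which is 10 values.

10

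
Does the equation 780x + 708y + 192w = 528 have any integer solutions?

gcd(780, 708) = 12  (780 = 1×708 + 72, 708 = 9×72 + 60, 72 = 1×60 + 12, 60 = 5×12).
gcd(12, 192) = 12.
12 divides 528, so integer solutions exist.

yes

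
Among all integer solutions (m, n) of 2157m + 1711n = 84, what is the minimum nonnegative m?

gcd(2157, 1711):
  2157 = 1·1711 + 446
  1711 = 3·446 + 373
  446 = 1·373 + 73
  373 = 5·73 + 8
  73 = 9·8 + 1
  8 = 8·1
so gcd(2157, 1711) = 1.
1 divides 84, so solutions exist.
Back-substitute for Bézout coefficients:
  1 = 73 - 9·8
  ... = 2157·(211) + 1711·(-266)
Scale by 84/1 = 84: (m₀, n₀) = (17724, -22344).
General solution: m = 17724 + 1711t, n = -22344 - 2157t for integer t.
m ≥ 0: smallest is 17724 mod 1711 = 614 (at t = -10), with n = -774.

614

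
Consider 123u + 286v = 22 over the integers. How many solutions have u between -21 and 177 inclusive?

gcd(286, 123) = 1  (286 = 2·123 + 40, 123 = 3·40 + 3, 40 = 13·3 + 1, 3 = 3·1).
Back-substituting, 123·(-93) + 286·(40) = 1.
Scale by 22: particular solution (-2046, 880); reduce u mod 286: (242, -104).
General solution: u = 242 + 286t, v = -104 - 123t for integer t.
-21 ≤ 242 + 286t ≤ 177 gives t ∈ [0, -1], which is 0 values.

0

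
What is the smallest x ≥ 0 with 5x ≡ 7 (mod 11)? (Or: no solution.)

8

gcd(11, 5):
  11 = 2*5 + 1
  5 = 5*1
so gcd(11, 5) = 1.
1 divides 7, so solutions exist.
Back-substitute for Bézout coefficients:
  1 = 11 - 2*5
  ... = 5*(-2) + 11*(1)
So 5*(-2) ≡ 1 (mod 11); multiply by 7: x ≡ -14 (mod 11).
Smallest nonnegative: x = -14 mod 11 = 8.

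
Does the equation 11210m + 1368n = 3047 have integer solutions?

gcd(11210, 1368) = 38  (11210 = 8×1368 + 266, 1368 = 5×266 + 38, 266 = 7×38).
38 does not divide 3047 (remainder 7), so no integer solutions.

no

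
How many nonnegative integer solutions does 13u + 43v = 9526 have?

17

gcd(43, 13) = 1.
By Bézout, 13×(10) + 43×(-3) = 1.
One solution: (15, 217).
General: u = 15 + 43t, v = 217 - 13t.
u ≥ 0 ⇒ t ≥ 0; v ≥ 0 ⇒ t ≤ 16. So t ∈ [0, 16]: 17 solutions.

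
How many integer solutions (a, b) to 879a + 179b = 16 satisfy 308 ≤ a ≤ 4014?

gcd(879, 179) = 1  (879 = 4·179 + 163, 179 = 1·163 + 16, 163 = 10·16 + 3, 16 = 5·3 + 1, 3 = 3·1).
Back-substituting, 879·(-56) + 179·(275) = 1.
Scale by 16: particular solution (-896, 4400); reduce a mod 179: (178, -874).
General solution: a = 178 + 179t, b = -874 - 879t for integer t.
308 ≤ 178 + 179t ≤ 4014 gives t ∈ [1, 21], which is 21 values.

21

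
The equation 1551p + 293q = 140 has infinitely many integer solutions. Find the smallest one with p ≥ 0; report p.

281

gcd(1551, 293):
  1551 = 5×293 + 86
  293 = 3×86 + 35
  86 = 2×35 + 16
  35 = 2×16 + 3
  16 = 5×3 + 1
  3 = 3×1
so gcd(1551, 293) = 1.
1 divides 140, so solutions exist.
Back-substitute for Bézout coefficients:
  1 = 16 - 5×3
  ... = 1551×(92) + 293×(-487)
Scale by 140/1 = 140: (p₀, q₀) = (12880, -68180).
General solution: p = 12880 + 293t, q = -68180 - 1551t for integer t.
p ≥ 0: smallest is 12880 mod 293 = 281 (at t = -43), with q = -1487.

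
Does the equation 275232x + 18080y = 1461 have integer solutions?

no

gcd(275232, 18080):
  275232 = 15×18080 + 4032
  18080 = 4×4032 + 1952
  4032 = 2×1952 + 128
  1952 = 15×128 + 32
  128 = 4×32
so gcd(275232, 18080) = 32.
32 does not divide 1461 (remainder 21), so no integer solutions.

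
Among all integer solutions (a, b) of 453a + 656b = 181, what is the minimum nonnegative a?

gcd(656, 453):
  656 = 1*453 + 203
  453 = 2*203 + 47
  203 = 4*47 + 15
  47 = 3*15 + 2
  15 = 7*2 + 1
  2 = 2*1
so gcd(656, 453) = 1.
1 divides 181, so solutions exist.
Back-substitute for Bézout coefficients:
  1 = 15 - 7*2
  ... = 453*(-307) + 656*(212)
Scale by 181/1 = 181: (a₀, b₀) = (-55567, 38372).
General solution: a = -55567 + 656t, b = 38372 - 453t for integer t.
a ≥ 0: smallest is -55567 mod 656 = 193 (at t = 85), with b = -133.

193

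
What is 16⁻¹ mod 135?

gcd(135, 16) = 1  (135 = 8*16 + 7, 16 = 2*7 + 2, 7 = 3*2 + 1, 2 = 2*1).
Back-substituting, 16*(-59) + 135*(7) = 1.
So 16*-59 ≡ 1 (mod 135), and -59 mod 135 = 76.

76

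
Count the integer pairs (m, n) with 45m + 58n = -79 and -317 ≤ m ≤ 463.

gcd(58, 45) = 1.
By Bézout, 45·(-9) + 58·(7) = 1.
Particular solution: (15, -13).
General solution: m = 15 + 58t, n = -13 - 45t for integer t.
-317 ≤ 15 + 58t ≤ 463 gives t ∈ [-5, 7], which is 13 values.

13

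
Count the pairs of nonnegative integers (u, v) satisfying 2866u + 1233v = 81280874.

23

gcd(2866, 1233):
  2866 = 2×1233 + 400
  1233 = 3×400 + 33
  400 = 12×33 + 4
  33 = 8×4 + 1
  4 = 4×1
so gcd(2866, 1233) = 1.
Back-substitute for Bézout coefficients:
  1 = 33 - 8×4
  ... = 2866×(-299) + 1233×(695)
Scale by 81280874: one solution is (-24302981326, 56490207430). Reduce u mod 1233: (1058, 63462).
General: u = 1058 + 1233t, v = 63462 - 2866t.
u ≥ 0 ⇒ t ≥ 0; v ≥ 0 ⇒ t ≤ 22. So t ∈ [0, 22]: 23 solutions.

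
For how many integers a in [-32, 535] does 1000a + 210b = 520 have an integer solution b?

27

gcd(1000, 210) = 10.
By Bézout, 1000×(4) + 210×(-19) = 10.
Particular solution: (19, -88).
General solution: a = 19 + 21t, b = -88 - 100t for integer t.
-32 ≤ 19 + 21t ≤ 535 gives t ∈ [-2, 24], which is 27 values.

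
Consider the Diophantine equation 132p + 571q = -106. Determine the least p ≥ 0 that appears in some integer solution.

gcd(571, 132) = 1  (571 = 4·132 + 43, 132 = 3·43 + 3, 43 = 14·3 + 1, 3 = 3·1).
1 divides -106, so solutions exist.
Back-substituting, 132·(-186) + 571·(43) = 1.
Scale by -106/1 = -106: (p₀, q₀) = (19716, -4558).
General solution: p = 19716 + 571t, q = -4558 - 132t for integer t.
p ≥ 0: smallest is 19716 mod 571 = 302 (at t = -34), with q = -70.

302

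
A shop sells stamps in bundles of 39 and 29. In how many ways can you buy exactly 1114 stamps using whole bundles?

Need nonnegative integers with 39j + 29k = 1114.
gcd(39, 29) = 1, and 39·(3) + 29·(-4) = 1.
So (j₀, k₀) = (3342, -4456); general j = 3342 + 29t, k = -4456 - 39t.
j ≥ 0 ⇒ t ≥ -115; k ≥ 0 ⇒ t ≤ -115. That's 1 value of t.

1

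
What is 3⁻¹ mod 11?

gcd(11, 3):
  11 = 3*3 + 2
  3 = 1*2 + 1
  2 = 2*1
so gcd(11, 3) = 1.
Back-substitute for Bézout coefficients:
  1 = 3 - 1*2
  ... = 3*(4) + 11*(-1)
So 3*4 ≡ 1 (mod 11), and 4 mod 11 = 4.

4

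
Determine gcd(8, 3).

gcd(8, 3):
  8 = 2×3 + 2
  3 = 1×2 + 1
  2 = 2×1
so gcd(8, 3) = 1.

1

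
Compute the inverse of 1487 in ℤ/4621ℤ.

4130

gcd(4621, 1487):
  4621 = 3·1487 + 160
  1487 = 9·160 + 47
  160 = 3·47 + 19
  47 = 2·19 + 9
  19 = 2·9 + 1
  9 = 9·1
so gcd(4621, 1487) = 1.
Back-substitute for Bézout coefficients:
  1 = 19 - 2·9
  ... = 1487·(-491) + 4621·(158)
So 1487·-491 ≡ 1 (mod 4621), and -491 mod 4621 = 4130.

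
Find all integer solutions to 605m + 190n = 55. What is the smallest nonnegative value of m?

gcd(605, 190):
  605 = 3×190 + 35
  190 = 5×35 + 15
  35 = 2×15 + 5
  15 = 3×5
so gcd(605, 190) = 5.
5 divides 55, so solutions exist.
Back-substitute for Bézout coefficients:
  5 = 35 - 2×15
  ... = 605×(11) + 190×(-35)
Scale by 55/5 = 11: (m₀, n₀) = (121, -385).
General solution: m = 121 + 38t, n = -385 - 121t for integer t.
m ≥ 0: smallest is 121 mod 38 = 7 (at t = -3), with n = -22.

7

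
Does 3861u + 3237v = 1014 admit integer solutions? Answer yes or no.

gcd(3861, 3237) = 39.
39 divides 1014, so integer solutions exist.

yes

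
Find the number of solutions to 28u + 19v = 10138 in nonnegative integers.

19

gcd(28, 19) = 1.
By Bézout, 28×(-2) + 19×(3) = 1.
One solution: (16, 510).
General: u = 16 + 19t, v = 510 - 28t.
u ≥ 0 ⇒ t ≥ 0; v ≥ 0 ⇒ t ≤ 18. So t ∈ [0, 18]: 19 solutions.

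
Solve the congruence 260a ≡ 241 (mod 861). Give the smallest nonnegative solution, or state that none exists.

gcd(861, 260) = 1.
1 divides 241, so solutions exist.
By Bézout, 260*(-202) + 861*(61) = 1.
So 260*(-202) ≡ 1 (mod 861); multiply by 241: a ≡ -48682 (mod 861).
Smallest nonnegative: a = -48682 mod 861 = 395.

395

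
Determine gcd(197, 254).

gcd(254, 197) = 1  (254 = 1·197 + 57, 197 = 3·57 + 26, 57 = 2·26 + 5, 26 = 5·5 + 1, 5 = 5·1).

1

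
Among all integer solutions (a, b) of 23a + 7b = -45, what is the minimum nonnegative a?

gcd(23, 7) = 1  (23 = 3*7 + 2, 7 = 3*2 + 1, 2 = 2*1).
1 divides -45, so solutions exist.
Back-substituting, 23*(-3) + 7*(10) = 1.
Scale by -45/1 = -45: (a₀, b₀) = (135, -450).
General solution: a = 135 + 7t, b = -450 - 23t for integer t.
a ≥ 0: smallest is 135 mod 7 = 2 (at t = -19), with b = -13.

2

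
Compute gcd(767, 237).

gcd(767, 237) = 1  (767 = 3*237 + 56, 237 = 4*56 + 13, 56 = 4*13 + 4, 13 = 3*4 + 1, 4 = 4*1).

1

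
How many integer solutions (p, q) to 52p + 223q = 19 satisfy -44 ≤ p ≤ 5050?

gcd(223, 52) = 1.
By Bézout, 52×(-30) + 223×(7) = 1.
Particular solution: (99, -23).
General solution: p = 99 + 223t, q = -23 - 52t for integer t.
-44 ≤ 99 + 223t ≤ 5050 gives t ∈ [0, 22], which is 23 values.

23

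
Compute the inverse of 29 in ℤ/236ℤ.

gcd(236, 29) = 1.
By Bézout, 29·(57) + 236·(-7) = 1.
So 29·57 ≡ 1 (mod 236), and 57 mod 236 = 57.

57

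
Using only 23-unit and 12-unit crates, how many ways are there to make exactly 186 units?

Need nonnegative integers with 23j + 12k = 186.
gcd(23, 12) = 1, and 23·(-1) + 12·(2) = 1.
So (j₀, k₀) = (-186, 372); general j = -186 + 12t, k = 372 - 23t.
j ≥ 0 ⇒ t ≥ 16; k ≥ 0 ⇒ t ≤ 16. That's 1 value of t.

1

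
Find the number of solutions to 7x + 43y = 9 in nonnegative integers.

gcd(43, 7) = 1  (43 = 6×7 + 1, 7 = 7×1).
Back-substituting, 7×(-6) + 43×(1) = 1.
Scale by 9: one solution is (-54, 9). Reduce x mod 43: (32, -5).
General: x = 32 + 43t, y = -5 - 7t.
x ≥ 0 ⇒ t ≥ 0; y ≥ 0 ⇒ t ≤ -1. So t ∈ [0, -1]: 0 solutions.

0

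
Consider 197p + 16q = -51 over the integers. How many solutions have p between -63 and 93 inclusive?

gcd(197, 16) = 1  (197 = 12·16 + 5, 16 = 3·5 + 1, 5 = 5·1).
Back-substituting, 197·(-3) + 16·(37) = 1.
Scale by -51: particular solution (153, -1887); reduce p mod 16: (9, -114).
General solution: p = 9 + 16t, q = -114 - 197t for integer t.
-63 ≤ 9 + 16t ≤ 93 gives t ∈ [-4, 5], which is 10 values.

10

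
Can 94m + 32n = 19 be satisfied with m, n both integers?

gcd(94, 32) = 2  (94 = 2·32 + 30, 32 = 1·30 + 2, 30 = 15·2).
2 does not divide 19 (remainder 1), so no integer solutions.

no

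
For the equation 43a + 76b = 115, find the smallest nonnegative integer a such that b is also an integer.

61

gcd(76, 43):
  76 = 1·43 + 33
  43 = 1·33 + 10
  33 = 3·10 + 3
  10 = 3·3 + 1
  3 = 3·1
so gcd(76, 43) = 1.
1 divides 115, so solutions exist.
Back-substitute for Bézout coefficients:
  1 = 10 - 3·3
  ... = 43·(23) + 76·(-13)
Scale by 115/1 = 115: (a₀, b₀) = (2645, -1495).
General solution: a = 2645 + 76t, b = -1495 - 43t for integer t.
a ≥ 0: smallest is 2645 mod 76 = 61 (at t = -34), with b = -33.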